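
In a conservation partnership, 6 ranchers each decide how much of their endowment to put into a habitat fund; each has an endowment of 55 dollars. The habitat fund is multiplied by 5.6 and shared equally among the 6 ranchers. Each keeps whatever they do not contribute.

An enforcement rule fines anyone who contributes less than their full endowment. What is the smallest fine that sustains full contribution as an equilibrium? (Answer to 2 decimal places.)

3.67 dollars

Given the others contribute fully, the best deviation is to contribute 0 (any partial contribution still incurs the fine and gives up units whose private return 0.9333 is below 1).
Deviating from 55 to 0 saves 55 dollars but forfeits the deviator's share of the drop in the habitat fund: 5.6/6 × 55 = 51.33.
So the deviation gain is 55 − 51.33 = 3.67, and the fine must be at least 3.67 dollars to wipe it out.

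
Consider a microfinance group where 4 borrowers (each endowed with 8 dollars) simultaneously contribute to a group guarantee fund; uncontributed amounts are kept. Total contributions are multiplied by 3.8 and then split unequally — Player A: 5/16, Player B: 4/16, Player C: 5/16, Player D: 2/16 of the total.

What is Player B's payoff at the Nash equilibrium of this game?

23.20 dollars

A player with share s gets back 3.8·s per unit contributed, so full contribution is dominant for anyone with s > 1/3.8 = 0.2632 and zero contribution is dominant for anyone below.
The shares above 0.2632 belong to Player A and Player C, contributing 8 each; the remaining 2 contribute 0. Total contributed: 16.
Player B keeps 8 and receives 3.8 × 16 × 4/16 = 15.20 from the group guarantee fund, for a payoff of 23.20.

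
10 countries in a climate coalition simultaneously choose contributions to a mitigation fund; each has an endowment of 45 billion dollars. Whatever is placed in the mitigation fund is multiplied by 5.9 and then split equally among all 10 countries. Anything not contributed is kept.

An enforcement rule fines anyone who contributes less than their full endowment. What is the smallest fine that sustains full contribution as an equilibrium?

Given the others contribute fully, the best deviation is to contribute 0 (any partial contribution still incurs the fine and gives up units whose private return 0.5900 is below 1).
Deviating from 45 to 0 saves 45 billion dollars but forfeits the deviator's share of the drop in the mitigation fund: 5.9/10 × 45 = 26.55.
So the deviation gain is 45 − 26.55 = 18.45, and the fine must be at least 18.45 billion dollars to wipe it out.

18.45 billion dollars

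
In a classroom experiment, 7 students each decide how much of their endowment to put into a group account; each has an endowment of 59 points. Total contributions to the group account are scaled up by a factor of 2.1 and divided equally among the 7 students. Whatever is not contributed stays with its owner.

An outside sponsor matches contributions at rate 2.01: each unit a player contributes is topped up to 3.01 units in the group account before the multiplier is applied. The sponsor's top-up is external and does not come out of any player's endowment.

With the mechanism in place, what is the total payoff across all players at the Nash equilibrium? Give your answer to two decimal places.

413.00 points

The effective private return is 2.1 × 3.01 / 7 = 0.9030, which is still under 1, so the mechanism doesn't change anyone's dominant strategy: zero contribution.
Everyone keeps their endowment and the group total is 7 × 59 = 413.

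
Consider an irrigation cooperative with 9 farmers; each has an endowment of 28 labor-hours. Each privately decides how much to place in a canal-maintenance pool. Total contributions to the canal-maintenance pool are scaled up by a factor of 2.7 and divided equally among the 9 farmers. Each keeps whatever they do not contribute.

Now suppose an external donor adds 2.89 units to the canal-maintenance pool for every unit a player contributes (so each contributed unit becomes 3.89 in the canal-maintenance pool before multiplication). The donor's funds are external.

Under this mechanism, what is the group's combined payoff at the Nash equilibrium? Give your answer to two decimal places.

2646.76 labor-hours

Under the mechanism each unit contributed yields 2.7 × 3.89 / 9 = 1.1670 back to its contributor per unit of net cost, which exceeds 1, making full contribution the dominant choice for everyone.
At the Nash equilibrium everyone contributes 28. Group total payoff = 2.7 × 3.89 × 252 = 2646.76.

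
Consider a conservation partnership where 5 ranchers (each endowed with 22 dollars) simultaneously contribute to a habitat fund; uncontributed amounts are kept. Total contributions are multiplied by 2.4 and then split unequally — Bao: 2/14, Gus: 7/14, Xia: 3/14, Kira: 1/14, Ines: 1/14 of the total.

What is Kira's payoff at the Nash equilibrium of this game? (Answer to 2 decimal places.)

25.77 dollars

Each unit j contributes comes back to j as 2.4 × (j's share), so j prefers to contribute only if that share exceeds 1/2.4 = 0.4167; otherwise keeping the unit dominates.
The only share above 0.4167 is Gus's 7/14, contributing 22; the remaining 4 contribute 0. Total contributed: 22.
Kira keeps 22 and receives 2.4 × 22 × 1/14 = 3.77 from the habitat fund, for a payoff of 25.77.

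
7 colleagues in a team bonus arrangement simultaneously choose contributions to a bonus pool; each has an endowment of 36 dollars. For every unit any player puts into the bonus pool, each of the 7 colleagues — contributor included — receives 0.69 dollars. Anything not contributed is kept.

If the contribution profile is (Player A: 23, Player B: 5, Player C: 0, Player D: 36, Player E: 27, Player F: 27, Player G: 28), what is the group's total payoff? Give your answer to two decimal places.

Total contributed: 23 + 5 + 0 + 36 + 27 + 27 + 28 = 146; total kept: 7 × 36 − 146 = 106.
The bonus pool pays out 0.69 × 7 × 146 = 705.18 in aggregate.
Group total = 106 + 705.18 = 811.18.

811.18 dollars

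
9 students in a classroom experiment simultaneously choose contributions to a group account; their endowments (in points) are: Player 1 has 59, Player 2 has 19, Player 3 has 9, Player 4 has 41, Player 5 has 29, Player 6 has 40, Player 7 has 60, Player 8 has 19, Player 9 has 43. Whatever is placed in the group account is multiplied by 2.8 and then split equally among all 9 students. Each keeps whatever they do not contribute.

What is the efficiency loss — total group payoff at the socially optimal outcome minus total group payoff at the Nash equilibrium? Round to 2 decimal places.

574.20 points

The private return per contributed unit is 2.8/9 = 0.3111 < 1 for every player regardless of endowment, so the Nash equilibrium is zero contribution and the group total is Σ E_j = 59 + 19 + 9 + 41 + 29 + 40 + 60 + 19 + 43 = 319.
Each contributed unit returns 2.800 to the group, so the social optimum is full contribution by everyone: group total = 2.800 × 319 = 893.20.
Efficiency loss = (2.800 − 1) × 319 = 574.20.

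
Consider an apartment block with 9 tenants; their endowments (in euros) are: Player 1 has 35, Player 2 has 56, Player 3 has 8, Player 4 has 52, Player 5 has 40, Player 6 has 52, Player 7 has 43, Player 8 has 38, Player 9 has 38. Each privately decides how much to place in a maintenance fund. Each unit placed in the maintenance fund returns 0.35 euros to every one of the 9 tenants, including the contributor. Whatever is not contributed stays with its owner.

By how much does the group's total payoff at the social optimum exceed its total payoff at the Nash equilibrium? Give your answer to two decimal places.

778.30 euros

The private return per contributed unit is 0.35 < 1 for everyone, so the Nash equilibrium is zero contribution and the group total is Σ E_j = 35 + 56 + 8 + 52 + 40 + 52 + 43 + 38 + 38 = 362.
Each contributed unit returns 3.150 to the group, so the social optimum is full contribution by everyone: group total = 3.150 × 362 = 1140.30.
Efficiency loss = (3.150 − 1) × 362 = 778.30.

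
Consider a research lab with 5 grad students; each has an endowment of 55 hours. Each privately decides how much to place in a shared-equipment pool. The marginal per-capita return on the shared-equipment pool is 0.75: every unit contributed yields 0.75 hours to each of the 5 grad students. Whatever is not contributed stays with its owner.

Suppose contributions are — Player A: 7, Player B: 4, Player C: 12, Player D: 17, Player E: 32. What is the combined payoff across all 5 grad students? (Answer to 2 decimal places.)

473.00 hours

Total contributed: 7 + 4 + 12 + 17 + 32 = 72; total kept: 5 × 55 − 72 = 203.
The shared-equipment pool pays out 0.75 × 5 × 72 = 270.00 in aggregate.
Group total = 203 + 270.00 = 473.00.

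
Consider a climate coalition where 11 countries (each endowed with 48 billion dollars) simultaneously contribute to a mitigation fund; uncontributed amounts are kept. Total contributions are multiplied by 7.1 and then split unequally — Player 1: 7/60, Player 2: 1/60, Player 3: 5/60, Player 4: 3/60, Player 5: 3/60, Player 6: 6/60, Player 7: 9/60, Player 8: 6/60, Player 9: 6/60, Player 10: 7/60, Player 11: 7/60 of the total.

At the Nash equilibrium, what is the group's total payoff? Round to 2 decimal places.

Each unit j contributes comes back to j as 7.1 × (j's share), so j prefers to contribute only if that share exceeds 1/7.1 = 0.1408; otherwise keeping the unit dominates.
The only share above 0.1408 is Player 7's 9/60, contributing 48; the remaining 10 contribute 0. Total contributed: 48.
The mitigation fund pays out 7.1 × 48 = 340.80 in total (split across the unequal shares, but the aggregate is all that matters for the group sum).
The 10 free-riders keep 48 each, adding 480. Group total = 480 + 340.80 = 820.80.

820.80 billion dollars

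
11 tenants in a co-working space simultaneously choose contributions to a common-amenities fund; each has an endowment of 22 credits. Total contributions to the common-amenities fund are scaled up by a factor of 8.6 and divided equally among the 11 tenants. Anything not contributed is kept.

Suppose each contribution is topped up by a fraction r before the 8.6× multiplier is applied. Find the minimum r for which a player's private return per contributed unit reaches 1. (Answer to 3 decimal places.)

With matching at rate r, one contributed unit becomes (1 + r) in the common-amenities fund and returns 8.6 × (1 + r) / 11 to the contributor.
Setting this equal to 1: 1 + r = 11/8.6 = 1.2791.
So the minimum matching rate is r = 1.2791 − 1 = 0.279.

0.279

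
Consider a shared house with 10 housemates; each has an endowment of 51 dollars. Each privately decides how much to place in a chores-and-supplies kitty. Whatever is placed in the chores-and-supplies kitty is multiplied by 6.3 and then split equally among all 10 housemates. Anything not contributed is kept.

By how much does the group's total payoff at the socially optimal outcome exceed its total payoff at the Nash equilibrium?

2703.00 dollars

Each contributed unit returns 6.3/10 = 0.6300 to its contributor — below 1 — so contributing 0 is dominant for every player. At the Nash equilibrium everyone keeps their 51, and the group total is 10 × 51 = 510.
Each contributed unit returns 6.300 to the group as a whole (0.6300 to each of 10 players), which exceeds 1, so the social optimum is full contribution: group total = 6.300 × 510 = 3213.00.
Efficiency loss = 3213.00 − 510 = 2703.00.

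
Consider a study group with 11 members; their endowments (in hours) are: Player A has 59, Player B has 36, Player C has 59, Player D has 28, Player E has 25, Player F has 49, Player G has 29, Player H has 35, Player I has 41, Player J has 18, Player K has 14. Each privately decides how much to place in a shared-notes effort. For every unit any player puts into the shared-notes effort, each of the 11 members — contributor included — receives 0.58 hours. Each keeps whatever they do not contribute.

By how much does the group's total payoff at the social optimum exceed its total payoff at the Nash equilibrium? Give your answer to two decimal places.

2114.34 hours

The private return per contributed unit is 0.58 < 1 for everyone, so the Nash equilibrium is zero contribution and the group total is Σ E_j = 59 + 36 + 59 + 28 + 25 + 49 + 29 + 35 + 41 + 18 + 14 = 393.
Each contributed unit returns 6.380 to the group, so the social optimum is full contribution by everyone: group total = 6.380 × 393 = 2507.34.
Efficiency loss = (6.380 − 1) × 393 = 2114.34.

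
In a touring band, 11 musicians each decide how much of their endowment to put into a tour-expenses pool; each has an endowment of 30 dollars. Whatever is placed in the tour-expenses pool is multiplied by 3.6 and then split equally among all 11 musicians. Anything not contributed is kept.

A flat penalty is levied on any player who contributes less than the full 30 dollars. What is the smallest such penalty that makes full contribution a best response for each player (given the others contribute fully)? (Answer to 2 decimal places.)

20.18 dollars

Given the others contribute fully, the best deviation is to contribute 0 (any partial contribution still incurs the fine and gives up units whose private return 0.3273 is below 1).
Deviating from 30 to 0 saves 30 dollars but forfeits the deviator's share of the drop in the tour-expenses pool: 3.6/11 × 30 = 9.82.
So the deviation gain is 30 − 9.82 = 20.18, and the fine must be at least 20.18 dollars to wipe it out.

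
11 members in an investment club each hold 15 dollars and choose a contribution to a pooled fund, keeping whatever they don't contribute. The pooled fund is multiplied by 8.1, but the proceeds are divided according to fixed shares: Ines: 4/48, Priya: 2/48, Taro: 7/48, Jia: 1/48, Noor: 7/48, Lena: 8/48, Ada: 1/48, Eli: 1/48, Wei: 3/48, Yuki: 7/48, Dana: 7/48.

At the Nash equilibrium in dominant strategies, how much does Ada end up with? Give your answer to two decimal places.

For player j, contributing a unit is worthwhile iff 8.1 × (j's share) ≥ 1, i.e. iff j's share is at least 0.1235.
Taro, Noor, Lena, Yuki and Dana are above the threshold, contributing 15 each; the remaining 6 contribute 0. Total contributed: 75.
Ada keeps 15 and receives 8.1 × 75 × 1/48 = 12.66 from the pooled fund, for a payoff of 27.66.

27.66 dollars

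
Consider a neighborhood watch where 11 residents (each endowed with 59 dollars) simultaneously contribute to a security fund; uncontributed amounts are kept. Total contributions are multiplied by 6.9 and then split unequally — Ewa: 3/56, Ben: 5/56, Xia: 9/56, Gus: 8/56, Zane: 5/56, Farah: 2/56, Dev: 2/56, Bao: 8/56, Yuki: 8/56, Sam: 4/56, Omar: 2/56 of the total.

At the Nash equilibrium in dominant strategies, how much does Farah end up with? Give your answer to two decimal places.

73.54 dollars

Each unit j contributes comes back to j as 6.9 × (j's share), so j prefers to contribute only if that share exceeds 1/6.9 = 0.1449; otherwise keeping the unit dominates.
Xia alone (share 9/56) is above the threshold, contributing 59; the remaining 10 contribute 0. Total contributed: 59.
Farah keeps 59 and receives 6.9 × 59 × 2/56 = 14.54 from the security fund, for a payoff of 73.54.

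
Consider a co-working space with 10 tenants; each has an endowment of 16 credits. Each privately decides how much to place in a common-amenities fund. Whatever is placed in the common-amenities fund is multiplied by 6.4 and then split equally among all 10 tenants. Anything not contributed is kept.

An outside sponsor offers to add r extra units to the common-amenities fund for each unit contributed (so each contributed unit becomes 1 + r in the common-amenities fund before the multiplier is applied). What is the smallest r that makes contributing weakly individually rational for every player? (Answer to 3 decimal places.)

With matching at rate r, one contributed unit becomes (1 + r) in the common-amenities fund and returns 6.4 × (1 + r) / 10 to the contributor.
Setting this equal to 1: 1 + r = 10/6.4 = 1.5625.
So the minimum matching rate is r = 1.5625 − 1 = 0.563.

0.563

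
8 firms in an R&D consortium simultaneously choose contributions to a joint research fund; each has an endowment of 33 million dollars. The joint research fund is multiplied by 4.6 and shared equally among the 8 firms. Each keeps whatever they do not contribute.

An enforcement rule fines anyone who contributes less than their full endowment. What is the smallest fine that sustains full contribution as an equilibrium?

Given the others contribute fully, the best deviation is to contribute 0 (any partial contribution still incurs the fine and gives up units whose private return 0.5750 is below 1).
Deviating from 33 to 0 saves 33 million dollars but forfeits the deviator's share of the drop in the joint research fund: 4.6/8 × 33 = 18.97.
So the deviation gain is 33 − 18.97 = 14.03, and the fine must be at least 14.03 million dollars to wipe it out.

14.03 million dollars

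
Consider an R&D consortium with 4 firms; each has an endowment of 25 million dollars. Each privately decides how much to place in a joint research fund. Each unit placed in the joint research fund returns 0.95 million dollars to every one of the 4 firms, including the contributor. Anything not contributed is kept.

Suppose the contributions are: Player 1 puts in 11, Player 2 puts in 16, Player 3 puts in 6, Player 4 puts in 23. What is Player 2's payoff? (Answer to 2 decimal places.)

Total contributed: 11 + 16 + 6 + 23 = 56.
Each receives 0.95 × 56 = 53.20 from the joint research fund.
Player 2 keeps 25 − 16 = 9, so Player 2's payoff is 9 + 53.20 = 62.20.

62.20 million dollars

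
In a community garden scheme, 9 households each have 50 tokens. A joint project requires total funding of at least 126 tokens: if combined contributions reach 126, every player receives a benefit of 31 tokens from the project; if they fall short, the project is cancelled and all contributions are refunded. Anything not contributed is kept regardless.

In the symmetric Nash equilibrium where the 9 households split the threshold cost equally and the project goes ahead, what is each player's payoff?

67 tokens

Equal share of the threshold: 126/9 = 14.
At this profile no one gains by cutting their contribution: any cut drops the total below 126, the project is cancelled, contributions are refunded, and the deviator ends with 50, which is less than 50 − 14 + 31 = 67. Contributing more than 14 just wastes the excess. So contributing exactly 14 is a best response.
Each player's payoff: 50 − 14 + 31 = 67.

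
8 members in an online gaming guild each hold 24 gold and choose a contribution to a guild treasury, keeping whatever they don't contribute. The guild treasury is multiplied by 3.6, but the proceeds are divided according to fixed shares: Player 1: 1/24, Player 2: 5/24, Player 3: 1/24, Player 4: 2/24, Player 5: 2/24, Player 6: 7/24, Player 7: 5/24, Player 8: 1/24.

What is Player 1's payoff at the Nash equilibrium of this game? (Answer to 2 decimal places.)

For player j, contributing a unit is worthwhile iff 3.6 × (j's share) ≥ 1, i.e. iff j's share is at least 0.2778.
The only share above 0.2778 is Player 6's 7/24, contributing 24; the remaining 7 contribute 0. Total contributed: 24.
Player 1 keeps 24 and receives 3.6 × 24 × 1/24 = 3.60 from the guild treasury, for a payoff of 27.60.

27.60 gold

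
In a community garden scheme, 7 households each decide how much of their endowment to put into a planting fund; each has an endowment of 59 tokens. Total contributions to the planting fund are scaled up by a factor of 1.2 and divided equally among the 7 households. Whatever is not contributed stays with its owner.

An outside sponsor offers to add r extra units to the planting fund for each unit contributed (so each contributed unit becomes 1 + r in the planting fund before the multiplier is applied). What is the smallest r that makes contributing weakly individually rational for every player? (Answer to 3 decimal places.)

With matching at rate r, one contributed unit becomes (1 + r) in the planting fund and returns 1.2 × (1 + r) / 7 to the contributor.
Setting this equal to 1: 1 + r = 7/1.2 = 5.8333.
So the minimum matching rate is r = 5.8333 − 1 = 4.833.

4.833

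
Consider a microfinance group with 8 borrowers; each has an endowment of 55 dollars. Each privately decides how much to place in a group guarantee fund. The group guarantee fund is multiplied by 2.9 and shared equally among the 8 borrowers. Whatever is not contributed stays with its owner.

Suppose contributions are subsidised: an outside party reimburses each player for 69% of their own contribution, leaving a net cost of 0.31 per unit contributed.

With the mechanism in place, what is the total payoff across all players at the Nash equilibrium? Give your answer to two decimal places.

With the mechanism, a contributed unit returns (2.9/8) / 0.31 = 1.1694 per unit of net cost to the contributor — now above 1 — so contributing fully is weakly dominant for every player.
At the Nash equilibrium everyone contributes 55. Group total payoff = 8 × (55 × 0.69 + 2.9 × 55) = 1579.60.

1579.60 dollars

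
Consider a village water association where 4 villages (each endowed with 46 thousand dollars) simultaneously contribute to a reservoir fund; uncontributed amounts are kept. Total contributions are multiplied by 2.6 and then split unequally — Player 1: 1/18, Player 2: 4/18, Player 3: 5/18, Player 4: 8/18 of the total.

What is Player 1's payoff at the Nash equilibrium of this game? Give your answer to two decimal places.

A player with share s gets back 2.6·s per unit contributed, so full contribution is dominant for anyone with s > 1/2.6 = 0.3846 and zero contribution is dominant for anyone below.
Only Player 4 (8/18) clears that bar, contributing 46; the remaining 3 contribute 0. Total contributed: 46.
Player 1 keeps 46 and receives 2.6 × 46 × 1/18 = 6.64 from the reservoir fund, for a payoff of 52.64.

52.64 thousand dollars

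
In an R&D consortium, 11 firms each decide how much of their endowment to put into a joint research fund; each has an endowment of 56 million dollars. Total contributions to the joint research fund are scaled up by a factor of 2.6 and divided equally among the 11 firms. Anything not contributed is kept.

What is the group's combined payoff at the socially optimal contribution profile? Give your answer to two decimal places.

Each contributed unit returns 2.600 to the group as a whole (0.2364 to each of 11 players), which exceeds 1, so the social optimum is full contribution: group total = 2.600 × 616 = 1601.60.

1601.60 million dollars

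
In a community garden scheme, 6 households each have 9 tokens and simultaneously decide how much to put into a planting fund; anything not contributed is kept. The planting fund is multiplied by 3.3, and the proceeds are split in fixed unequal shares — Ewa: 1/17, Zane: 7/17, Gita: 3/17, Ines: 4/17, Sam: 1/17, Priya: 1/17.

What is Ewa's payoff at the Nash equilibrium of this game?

10.75 tokens

For player j, contributing a unit is worthwhile iff 3.3 × (j's share) ≥ 1, i.e. iff j's share is at least 0.3030.
The only share above 0.3030 is Zane's 7/17, contributing 9; the remaining 5 contribute 0. Total contributed: 9.
Ewa keeps 9 and receives 3.3 × 9 × 1/17 = 1.75 from the planting fund, for a payoff of 10.75.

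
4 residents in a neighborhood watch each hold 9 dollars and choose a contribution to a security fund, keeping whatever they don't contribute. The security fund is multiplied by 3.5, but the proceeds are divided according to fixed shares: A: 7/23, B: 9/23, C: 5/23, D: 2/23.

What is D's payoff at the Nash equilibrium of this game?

14.48 dollars

Each unit j contributes comes back to j as 3.5 × (j's share), so j prefers to contribute only if that share exceeds 1/3.5 = 0.2857; otherwise keeping the unit dominates.
The shares above 0.2857 belong to A and B, contributing 9 each; the remaining 2 contribute 0. Total contributed: 18.
D keeps 9 and receives 3.5 × 18 × 2/23 = 5.48 from the security fund, for a payoff of 14.48.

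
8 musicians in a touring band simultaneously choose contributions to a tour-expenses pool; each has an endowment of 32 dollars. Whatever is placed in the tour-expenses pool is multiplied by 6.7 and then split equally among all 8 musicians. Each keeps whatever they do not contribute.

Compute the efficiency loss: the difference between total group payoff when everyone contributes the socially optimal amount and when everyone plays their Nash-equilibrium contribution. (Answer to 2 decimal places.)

Each contributed unit returns 6.7/8 = 0.8375 to its contributor — below 1 — so contributing 0 is dominant for every player. At the Nash equilibrium everyone keeps their 32, and the group total is 8 × 32 = 256.
Each contributed unit returns 6.700 to the group as a whole (0.8375 to each of 8 players), which exceeds 1, so the social optimum is full contribution: group total = 6.700 × 256 = 1715.20.
Efficiency loss = 1715.20 − 256 = 1459.20.

1459.20 dollars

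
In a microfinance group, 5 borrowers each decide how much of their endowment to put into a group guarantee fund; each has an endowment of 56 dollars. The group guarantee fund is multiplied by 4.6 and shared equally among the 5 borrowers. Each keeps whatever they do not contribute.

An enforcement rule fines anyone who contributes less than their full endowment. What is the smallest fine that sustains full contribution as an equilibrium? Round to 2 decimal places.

4.48 dollars

Given the others contribute fully, the best deviation is to contribute 0 (any partial contribution still incurs the fine and gives up units whose private return 0.9200 is below 1).
Deviating from 56 to 0 saves 56 dollars but forfeits the deviator's share of the drop in the group guarantee fund: 4.6/5 × 56 = 51.52.
So the deviation gain is 56 − 51.52 = 4.48, and the fine must be at least 4.48 dollars to wipe it out.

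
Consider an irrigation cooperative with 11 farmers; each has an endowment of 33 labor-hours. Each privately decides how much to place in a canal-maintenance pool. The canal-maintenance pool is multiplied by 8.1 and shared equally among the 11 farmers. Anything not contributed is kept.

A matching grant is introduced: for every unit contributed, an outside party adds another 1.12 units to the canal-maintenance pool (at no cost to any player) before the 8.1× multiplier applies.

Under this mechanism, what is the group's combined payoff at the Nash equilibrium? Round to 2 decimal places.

The effective private return per unit is now 8.1 × 2.12 / 11 = 1.5611 > 1, so every player's dominant strategy flips to full contribution.
So the Nash equilibrium is full contribution by all 11; the group earns 8.1 × 2.12 × 363 = 6233.44.

6233.44 labor-hours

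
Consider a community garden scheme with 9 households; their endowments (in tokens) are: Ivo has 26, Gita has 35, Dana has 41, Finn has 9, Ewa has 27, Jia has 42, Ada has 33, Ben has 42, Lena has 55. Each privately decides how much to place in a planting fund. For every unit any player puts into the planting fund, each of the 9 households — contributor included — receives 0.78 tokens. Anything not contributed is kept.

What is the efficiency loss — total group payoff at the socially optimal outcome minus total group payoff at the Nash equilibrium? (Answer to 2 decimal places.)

The private return per contributed unit is 0.78 < 1 for everyone, so the Nash equilibrium is zero contribution and the group total is Σ E_j = 26 + 35 + 41 + 9 + 27 + 42 + 33 + 42 + 55 = 310.
Each contributed unit returns 7.020 to the group, so the social optimum is full contribution by everyone: group total = 7.020 × 310 = 2176.20.
Efficiency loss = (7.020 − 1) × 310 = 1866.20.

1866.20 tokens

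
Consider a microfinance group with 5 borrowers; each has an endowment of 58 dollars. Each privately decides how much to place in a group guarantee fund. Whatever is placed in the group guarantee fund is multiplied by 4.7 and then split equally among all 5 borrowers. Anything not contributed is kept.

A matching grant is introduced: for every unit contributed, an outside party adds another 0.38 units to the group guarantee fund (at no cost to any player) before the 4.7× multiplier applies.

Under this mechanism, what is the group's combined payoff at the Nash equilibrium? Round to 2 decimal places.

With the mechanism, a contributed unit returns 4.7 × 1.38 / 5 = 1.2972 per unit of net cost to the contributor — now above 1 — so contributing fully is weakly dominant for every player.
So the Nash equilibrium is full contribution by all 5; the group earns 4.7 × 1.38 × 290 = 1880.94.

1880.94 dollars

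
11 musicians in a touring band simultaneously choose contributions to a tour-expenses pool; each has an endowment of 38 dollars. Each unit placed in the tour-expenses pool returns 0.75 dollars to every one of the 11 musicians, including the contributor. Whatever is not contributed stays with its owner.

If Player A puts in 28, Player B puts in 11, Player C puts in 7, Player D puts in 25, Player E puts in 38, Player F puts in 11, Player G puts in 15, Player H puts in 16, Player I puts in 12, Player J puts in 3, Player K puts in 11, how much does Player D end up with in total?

Total contributed: 28 + 11 + 7 + 25 + 38 + 11 + 15 + 16 + 12 + 3 + 11 = 177.
Each receives 0.75 × 177 = 132.75 from the tour-expenses pool.
Player D keeps 38 − 25 = 13, so Player D's payoff is 13 + 132.75 = 145.75.

145.75 dollars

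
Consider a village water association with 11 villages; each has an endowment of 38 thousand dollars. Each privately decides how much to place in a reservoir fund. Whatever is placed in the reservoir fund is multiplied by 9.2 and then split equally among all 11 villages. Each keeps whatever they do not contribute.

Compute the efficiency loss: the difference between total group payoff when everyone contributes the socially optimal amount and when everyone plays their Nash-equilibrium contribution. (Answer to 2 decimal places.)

Each contributed unit returns 9.2/11 = 0.8364 to its contributor — below 1 — so contributing 0 is dominant for every player. At the Nash equilibrium everyone keeps their 38, and the group total is 11 × 38 = 418.
Each contributed unit returns 9.200 to the group as a whole (0.8364 to each of 11 players), which exceeds 1, so the social optimum is full contribution: group total = 9.200 × 418 = 3845.60.
Efficiency loss = 3845.60 − 418 = 3427.60.

3427.60 thousand dollars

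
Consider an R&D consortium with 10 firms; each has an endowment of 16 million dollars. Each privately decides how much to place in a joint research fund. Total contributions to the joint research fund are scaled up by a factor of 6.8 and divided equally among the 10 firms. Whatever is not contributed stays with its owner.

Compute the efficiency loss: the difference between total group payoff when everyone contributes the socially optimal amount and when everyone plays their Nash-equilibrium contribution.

Each contributed unit returns 6.8/10 = 0.6800 to its contributor — below 1 — so contributing 0 is dominant for every player. At the Nash equilibrium everyone keeps their 16, and the group total is 10 × 16 = 160.
Each contributed unit returns 6.800 to the group as a whole (0.6800 to each of 10 players), which exceeds 1, so the social optimum is full contribution: group total = 6.800 × 160 = 1088.00.
Efficiency loss = 1088.00 − 160 = 928.00.

928.00 million dollars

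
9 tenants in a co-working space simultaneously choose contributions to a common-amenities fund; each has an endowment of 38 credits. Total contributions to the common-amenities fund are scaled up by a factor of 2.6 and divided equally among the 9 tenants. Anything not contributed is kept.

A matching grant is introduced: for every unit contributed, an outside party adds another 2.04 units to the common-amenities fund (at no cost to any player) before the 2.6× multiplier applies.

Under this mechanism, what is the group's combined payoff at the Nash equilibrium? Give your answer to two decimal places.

With the mechanism, a contributed unit returns 2.6 × 3.04 / 9 = 0.8782 per unit of net cost — still below 1 — so contributing 0 remains dominant for every player.
Everyone keeps their endowment and the group total is 9 × 38 = 342.

342.00 credits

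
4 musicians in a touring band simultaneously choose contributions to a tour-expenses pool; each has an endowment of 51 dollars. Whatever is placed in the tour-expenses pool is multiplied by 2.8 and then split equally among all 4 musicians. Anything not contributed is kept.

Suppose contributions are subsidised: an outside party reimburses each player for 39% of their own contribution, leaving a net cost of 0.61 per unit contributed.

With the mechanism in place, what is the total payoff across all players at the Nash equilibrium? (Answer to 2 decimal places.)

650.76 dollars

With the mechanism, a contributed unit returns (2.8/4) / 0.61 = 1.1475 per unit of net cost to the contributor — now above 1 — so contributing fully is weakly dominant for every player.
At the Nash equilibrium everyone contributes 51. Group total payoff = 4 × (51 × 0.39 + 2.8 × 51) = 650.76.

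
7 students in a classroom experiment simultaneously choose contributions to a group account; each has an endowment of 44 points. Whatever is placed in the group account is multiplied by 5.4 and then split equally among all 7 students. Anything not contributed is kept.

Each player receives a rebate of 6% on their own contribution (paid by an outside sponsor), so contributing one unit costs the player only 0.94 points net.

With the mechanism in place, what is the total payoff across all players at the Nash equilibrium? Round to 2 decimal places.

With the mechanism, a contributed unit returns (5.4/7) / 0.94 = 0.8207 per unit of net cost — still below 1 — so contributing 0 remains dominant for every player.
At the Nash equilibrium no one contributes; group total payoff = 7 × 44 = 308.

308.00 points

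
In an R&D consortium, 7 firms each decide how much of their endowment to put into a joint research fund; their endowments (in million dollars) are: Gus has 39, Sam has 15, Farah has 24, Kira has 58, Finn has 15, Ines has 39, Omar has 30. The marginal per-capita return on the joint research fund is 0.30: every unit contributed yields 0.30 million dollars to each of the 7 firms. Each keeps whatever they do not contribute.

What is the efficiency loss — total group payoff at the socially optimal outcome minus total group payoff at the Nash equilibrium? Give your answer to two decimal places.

242.00 million dollars

The private return per contributed unit is 0.30 < 1 for everyone, so the Nash equilibrium is zero contribution and the group total is Σ E_j = 39 + 15 + 24 + 58 + 15 + 39 + 30 = 220.
Each contributed unit returns 2.100 to the group, so the social optimum is full contribution by everyone: group total = 2.100 × 220 = 462.00.
Efficiency loss = (2.100 − 1) × 220 = 242.00.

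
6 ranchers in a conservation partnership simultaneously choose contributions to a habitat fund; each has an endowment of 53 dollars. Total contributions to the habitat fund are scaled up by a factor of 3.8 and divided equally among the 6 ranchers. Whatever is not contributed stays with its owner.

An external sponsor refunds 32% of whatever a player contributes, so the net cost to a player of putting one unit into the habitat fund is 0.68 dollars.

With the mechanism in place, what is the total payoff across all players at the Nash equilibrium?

The effective private return is (3.8/6) / 0.68 = 0.9314, which is still under 1, so the mechanism doesn't change anyone's dominant strategy: zero contribution.
At the Nash equilibrium no one contributes; group total payoff = 6 × 53 = 318.

318.00 dollars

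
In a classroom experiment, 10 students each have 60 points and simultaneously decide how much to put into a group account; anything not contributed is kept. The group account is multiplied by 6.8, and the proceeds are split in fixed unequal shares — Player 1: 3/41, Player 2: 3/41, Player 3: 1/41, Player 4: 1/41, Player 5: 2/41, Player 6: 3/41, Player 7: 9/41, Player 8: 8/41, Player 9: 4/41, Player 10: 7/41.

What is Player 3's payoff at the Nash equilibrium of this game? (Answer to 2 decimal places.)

Each unit j contributes comes back to j as 6.8 × (j's share), so j prefers to contribute only if that share exceeds 1/6.8 = 0.1471; otherwise keeping the unit dominates.
The shares above 0.1471 belong to Player 7, Player 8 and Player 10, contributing 60 each; the remaining 7 contribute 0. Total contributed: 180.
Player 3 keeps 60 and receives 6.8 × 180 × 1/41 = 29.85 from the group account, for a payoff of 89.85.

89.85 points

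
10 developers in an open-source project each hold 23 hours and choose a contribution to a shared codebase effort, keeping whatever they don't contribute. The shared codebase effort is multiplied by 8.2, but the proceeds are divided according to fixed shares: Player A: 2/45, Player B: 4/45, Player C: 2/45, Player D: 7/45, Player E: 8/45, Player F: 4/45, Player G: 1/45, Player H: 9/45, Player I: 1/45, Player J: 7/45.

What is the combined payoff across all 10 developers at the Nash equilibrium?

Player j's private return per contributed unit is 8.2 × (j's share). Contributing is weakly dominant for j when that share is at least 1/8.2 = 0.1220, and contributing 0 is dominant otherwise.
Player D, Player E, Player H and Player J are above the threshold, contributing 23 each; the remaining 6 contribute 0. Total contributed: 92.
The shared codebase effort pays out 8.2 × 92 = 754.40 in total (split across the unequal shares, but the aggregate is all that matters for the group sum).
The 6 free-riders keep 23 each, adding 138. Group total = 138 + 754.40 = 892.40.

892.40 hours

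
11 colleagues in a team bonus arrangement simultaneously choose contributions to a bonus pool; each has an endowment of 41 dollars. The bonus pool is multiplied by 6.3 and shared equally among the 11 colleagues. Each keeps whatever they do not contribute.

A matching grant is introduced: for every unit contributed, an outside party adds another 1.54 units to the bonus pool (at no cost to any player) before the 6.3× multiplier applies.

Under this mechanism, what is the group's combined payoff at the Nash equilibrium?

With the mechanism, a contributed unit returns 6.3 × 2.54 / 11 = 1.4547 per unit of net cost to the contributor — now above 1 — so contributing fully is weakly dominant for every player.
So the Nash equilibrium is full contribution by all 11; the group earns 6.3 × 2.54 × 451 = 7216.90.

7216.90 dollars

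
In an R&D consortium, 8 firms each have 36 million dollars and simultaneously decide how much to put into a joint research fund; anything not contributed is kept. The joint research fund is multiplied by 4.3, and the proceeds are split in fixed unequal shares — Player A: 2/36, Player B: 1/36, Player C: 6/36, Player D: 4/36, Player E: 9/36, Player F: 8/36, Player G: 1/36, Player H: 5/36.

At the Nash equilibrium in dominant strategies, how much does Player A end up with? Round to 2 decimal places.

Player j's private return per contributed unit is 4.3 × (j's share). Contributing is weakly dominant for j when that share is at least 1/4.3 = 0.2326, and contributing 0 is dominant otherwise.
The only share above 0.2326 is Player E's 9/36, contributing 36; the remaining 7 contribute 0. Total contributed: 36.
Player A keeps 36 and receives 4.3 × 36 × 2/36 = 8.60 from the joint research fund, for a payoff of 44.60.

44.60 million dollars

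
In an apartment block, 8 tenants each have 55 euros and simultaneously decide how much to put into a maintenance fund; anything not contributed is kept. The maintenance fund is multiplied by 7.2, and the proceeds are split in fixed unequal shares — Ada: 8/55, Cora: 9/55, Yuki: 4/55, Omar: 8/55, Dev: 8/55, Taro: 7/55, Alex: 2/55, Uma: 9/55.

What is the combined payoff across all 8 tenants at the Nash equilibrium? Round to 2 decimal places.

2145.00 euros

A player with share s gets back 7.2·s per unit contributed, so full contribution is dominant for anyone with s > 1/7.2 = 0.1389 and zero contribution is dominant for anyone below.
Ada, Cora, Omar, Dev and Uma clear that bar, contributing 55 each; the remaining 3 contribute 0. Total contributed: 275.
The maintenance fund pays out 7.2 × 275 = 1980.00 in total (split across the unequal shares, but the aggregate is all that matters for the group sum).
The 3 free-riders keep 55 each, adding 165. Group total = 165 + 1980.00 = 2145.00.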